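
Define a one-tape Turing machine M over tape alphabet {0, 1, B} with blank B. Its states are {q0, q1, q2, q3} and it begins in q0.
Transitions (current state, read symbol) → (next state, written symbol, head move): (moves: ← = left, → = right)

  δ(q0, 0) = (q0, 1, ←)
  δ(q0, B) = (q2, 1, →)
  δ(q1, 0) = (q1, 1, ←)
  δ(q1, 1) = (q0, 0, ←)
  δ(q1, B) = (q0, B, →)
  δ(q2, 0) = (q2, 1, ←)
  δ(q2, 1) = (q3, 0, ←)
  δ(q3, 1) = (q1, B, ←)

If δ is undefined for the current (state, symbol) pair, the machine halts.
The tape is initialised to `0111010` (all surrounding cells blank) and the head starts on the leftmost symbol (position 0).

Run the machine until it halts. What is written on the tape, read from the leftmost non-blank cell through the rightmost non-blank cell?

q0 | BB[0]111010   read 0 → write 1, move ←, go to q0
q0 | B[B]1111010   read B → write 1, move →, go to q2
q2 | B1[1]111010   read 1 → write 0, move ←, go to q3
q3 | B[1]0111010   read 1 → write B, move ←, go to q1
q1 | [B]B0111010   read B → write B, move →, go to q0
q0 | B[B]0111010   read B → write 1, move →, go to q2
q2 | B1[0]111010   read 0 → write 1, move ←, go to q2
q2 | B[1]1111010   read 1 → write 0, move ←, go to q3
q3 | [B]01111010
The non-blank tape span at halt is 01111010.

01111010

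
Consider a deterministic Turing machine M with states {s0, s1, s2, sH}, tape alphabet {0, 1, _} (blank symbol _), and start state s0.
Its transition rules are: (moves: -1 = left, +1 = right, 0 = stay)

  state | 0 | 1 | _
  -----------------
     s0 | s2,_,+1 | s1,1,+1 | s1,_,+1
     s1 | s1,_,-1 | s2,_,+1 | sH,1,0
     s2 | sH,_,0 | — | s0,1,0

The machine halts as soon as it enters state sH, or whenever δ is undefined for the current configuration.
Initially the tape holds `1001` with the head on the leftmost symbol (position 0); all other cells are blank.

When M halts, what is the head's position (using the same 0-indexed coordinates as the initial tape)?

s0 | [1]001__   read 1 → write 1, move +1, go to s1
s1 | 1[0]01__   read 0 → write _, move -1, go to s1
s1 | [1]_01__   read 1 → write _, move +1, go to s2
s2 | _[_]01__   read _ → write 1, move 0, go to s0
s0 | _[1]01__   read 1 → write 1, move +1, go to s1
s1 | _1[0]1__   read 0 → write _, move -1, go to s1
s1 | _[1]_1__   read 1 → write _, move +1, go to s2
s2 | __[_]1__   read _ → write 1, move 0, go to s0
s0 | __[1]1__   read 1 → write 1, move +1, go to s1
s1 | __1[1]__   read 1 → write _, move +1, go to s2
s2 | __1_[_]_   read _ → write 1, move 0, go to s0
s0 | __1_[1]_   read 1 → write 1, move +1, go to s1
s1 | __1_1[_]   read _ → write 1, move 0, go to sH
sH | __1_1[1]
At halt the head is at cell 5.

5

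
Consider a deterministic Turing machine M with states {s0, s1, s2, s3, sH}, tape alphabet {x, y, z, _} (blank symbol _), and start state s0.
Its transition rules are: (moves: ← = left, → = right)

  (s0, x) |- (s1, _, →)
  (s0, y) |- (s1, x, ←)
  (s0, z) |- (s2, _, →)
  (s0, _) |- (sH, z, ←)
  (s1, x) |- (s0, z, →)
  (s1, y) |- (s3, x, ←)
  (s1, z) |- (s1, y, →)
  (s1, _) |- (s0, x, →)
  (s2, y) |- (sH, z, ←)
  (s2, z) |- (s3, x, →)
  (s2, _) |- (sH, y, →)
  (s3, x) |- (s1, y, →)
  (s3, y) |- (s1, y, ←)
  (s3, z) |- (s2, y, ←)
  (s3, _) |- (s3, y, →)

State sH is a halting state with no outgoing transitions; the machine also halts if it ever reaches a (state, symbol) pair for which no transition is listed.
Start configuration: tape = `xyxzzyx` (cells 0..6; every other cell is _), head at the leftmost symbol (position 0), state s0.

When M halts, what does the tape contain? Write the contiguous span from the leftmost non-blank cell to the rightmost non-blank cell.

yyz_yz_xz

state=s0 head=0 tape=[x]yxzzyx__   (s0,x)→(s1,_,→)
state=s1 head=1 tape=_[y]xzzyx__   (s1,y)→(s3,x,←)
state=s3 head=0 tape=[_]xxzzyx__   (s3,_)→(s3,y,→)
state=s3 head=1 tape=y[x]xzzyx__   (s3,x)→(s1,y,→)
state=s1 head=2 tape=yy[x]zzyx__   (s1,x)→(s0,z,→)
state=s0 head=3 tape=yyz[z]zyx__   (s0,z)→(s2,_,→)
state=s2 head=4 tape=yyz_[z]yx__   (s2,z)→(s3,x,→)
state=s3 head=5 tape=yyz_x[y]x__   (s3,y)→(s1,y,←)
state=s1 head=4 tape=yyz_[x]yx__   (s1,x)→(s0,z,→)
state=s0 head=5 tape=yyz_z[y]x__   (s0,y)→(s1,x,←)
state=s1 head=4 tape=yyz_[z]xx__   (s1,z)→(s1,y,→)
state=s1 head=5 tape=yyz_y[x]x__   (s1,x)→(s0,z,→)
state=s0 head=6 tape=yyz_yz[x]__   (s0,x)→(s1,_,→)
state=s1 head=7 tape=yyz_yz_[_]_   (s1,_)→(s0,x,→)
state=s0 head=8 tape=yyz_yz_x[_]   (s0,_)→(sH,z,←)
state=sH head=7 tape=yyz_yz_[x]z
The non-blank tape span at halt is yyz_yz_xz.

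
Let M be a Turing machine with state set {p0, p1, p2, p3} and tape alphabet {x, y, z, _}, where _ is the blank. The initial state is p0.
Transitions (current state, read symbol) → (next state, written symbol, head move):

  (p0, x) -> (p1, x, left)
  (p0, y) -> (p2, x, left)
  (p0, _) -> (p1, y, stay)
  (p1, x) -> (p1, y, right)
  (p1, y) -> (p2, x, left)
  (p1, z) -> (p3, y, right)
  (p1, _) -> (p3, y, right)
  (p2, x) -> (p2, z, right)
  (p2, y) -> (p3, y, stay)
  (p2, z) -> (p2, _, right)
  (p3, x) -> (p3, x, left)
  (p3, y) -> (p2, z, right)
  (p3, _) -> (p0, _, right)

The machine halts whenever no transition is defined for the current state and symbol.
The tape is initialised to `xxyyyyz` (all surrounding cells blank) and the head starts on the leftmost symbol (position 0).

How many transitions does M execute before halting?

state=p0 head=0 tape=_[x]xyyyyz_   (p0,x)→(p1,x,left)
state=p1 head=-1 tape=[_]xxyyyyz_   (p1,_)→(p3,y,right)
state=p3 head=0 tape=y[x]xyyyyz_   (p3,x)→(p3,x,left)
state=p3 head=-1 tape=[y]xxyyyyz_   (p3,y)→(p2,z,right)
state=p2 head=0 tape=z[x]xyyyyz_   (p2,x)→(p2,z,right)
state=p2 head=1 tape=zz[x]yyyyz_   (p2,x)→(p2,z,right)
state=p2 head=2 tape=zzz[y]yyyz_   (p2,y)→(p3,y,stay)
state=p3 head=2 tape=zzz[y]yyyz_   (p3,y)→(p2,z,right)
state=p2 head=3 tape=zzzz[y]yyz_   (p2,y)→(p3,y,stay)
state=p3 head=3 tape=zzzz[y]yyz_   (p3,y)→(p2,z,right)
state=p2 head=4 tape=zzzzz[y]yz_   (p2,y)→(p3,y,stay)
state=p3 head=4 tape=zzzzz[y]yz_   (p3,y)→(p2,z,right)
state=p2 head=5 tape=zzzzzz[y]z_   (p2,y)→(p3,y,stay)
state=p3 head=5 tape=zzzzzz[y]z_   (p3,y)→(p2,z,right)
state=p2 head=6 tape=zzzzzzz[z]_   (p2,z)→(p2,_,right)
state=p2 head=7 tape=zzzzzzz_[_]
M halts after 15 transitions.

15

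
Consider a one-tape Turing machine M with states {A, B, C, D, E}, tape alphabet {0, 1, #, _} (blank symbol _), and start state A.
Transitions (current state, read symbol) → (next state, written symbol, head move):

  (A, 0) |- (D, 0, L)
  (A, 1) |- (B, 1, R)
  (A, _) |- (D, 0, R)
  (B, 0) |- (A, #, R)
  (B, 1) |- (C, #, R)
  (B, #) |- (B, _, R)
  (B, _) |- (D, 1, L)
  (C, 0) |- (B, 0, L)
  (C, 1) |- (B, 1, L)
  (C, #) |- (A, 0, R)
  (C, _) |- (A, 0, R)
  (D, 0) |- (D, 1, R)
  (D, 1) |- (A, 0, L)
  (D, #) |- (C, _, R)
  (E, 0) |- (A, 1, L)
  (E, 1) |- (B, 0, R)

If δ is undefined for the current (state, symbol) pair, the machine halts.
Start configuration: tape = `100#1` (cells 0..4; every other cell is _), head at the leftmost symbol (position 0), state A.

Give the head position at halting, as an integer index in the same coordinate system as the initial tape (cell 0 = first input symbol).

state=A head=0 tape=__[1]00#1   (A,1)→(B,1,R)
state=B head=1 tape=__1[0]0#1   (B,0)→(A,#,R)
state=A head=2 tape=__1#[0]#1   (A,0)→(D,0,L)
state=D head=1 tape=__1[#]0#1   (D,#)→(C,_,R)
state=C head=2 tape=__1_[0]#1   (C,0)→(B,0,L)
state=B head=1 tape=__1[_]0#1   (B,_)→(D,1,L)
state=D head=0 tape=__[1]10#1   (D,1)→(A,0,L)
state=A head=-1 tape=_[_]010#1   (A,_)→(D,0,R)
state=D head=0 tape=_0[0]10#1   (D,0)→(D,1,R)
state=D head=1 tape=_01[1]0#1   (D,1)→(A,0,L)
state=A head=0 tape=_0[1]00#1   (A,1)→(B,1,R)
state=B head=1 tape=_01[0]0#1   (B,0)→(A,#,R)
state=A head=2 tape=_01#[0]#1   (A,0)→(D,0,L)
state=D head=1 tape=_01[#]0#1   (D,#)→(C,_,R)
state=C head=2 tape=_01_[0]#1   (C,0)→(B,0,L)
state=B head=1 tape=_01[_]0#1   (B,_)→(D,1,L)
state=D head=0 tape=_0[1]10#1   (D,1)→(A,0,L)
state=A head=-1 tape=_[0]010#1   (A,0)→(D,0,L)
state=D head=-2 tape=[_]0010#1
At halt the head is at cell -2.

-2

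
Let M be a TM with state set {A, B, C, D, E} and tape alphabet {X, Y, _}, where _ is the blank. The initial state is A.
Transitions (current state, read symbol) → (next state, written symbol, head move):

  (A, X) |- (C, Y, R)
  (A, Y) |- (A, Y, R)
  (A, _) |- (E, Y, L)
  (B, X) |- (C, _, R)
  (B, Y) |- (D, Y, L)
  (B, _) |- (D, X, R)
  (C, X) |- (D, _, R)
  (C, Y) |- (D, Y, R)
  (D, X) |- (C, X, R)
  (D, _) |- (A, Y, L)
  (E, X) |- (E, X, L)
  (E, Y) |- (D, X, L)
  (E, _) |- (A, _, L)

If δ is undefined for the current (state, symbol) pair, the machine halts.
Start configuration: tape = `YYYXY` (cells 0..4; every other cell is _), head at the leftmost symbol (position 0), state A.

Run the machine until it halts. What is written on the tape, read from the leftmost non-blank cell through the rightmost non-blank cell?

state=A head=0 tape=[Y]YYXY__   (A,Y)→(A,Y,R)
state=A head=1 tape=Y[Y]YXY__   (A,Y)→(A,Y,R)
state=A head=2 tape=YY[Y]XY__   (A,Y)→(A,Y,R)
state=A head=3 tape=YYY[X]Y__   (A,X)→(C,Y,R)
state=C head=4 tape=YYYY[Y]__   (C,Y)→(D,Y,R)
state=D head=5 tape=YYYYY[_]_   (D,_)→(A,Y,L)
state=A head=4 tape=YYYY[Y]Y_   (A,Y)→(A,Y,R)
state=A head=5 tape=YYYYY[Y]_   (A,Y)→(A,Y,R)
state=A head=6 tape=YYYYYY[_]   (A,_)→(E,Y,L)
state=E head=5 tape=YYYYY[Y]Y   (E,Y)→(D,X,L)
state=D head=4 tape=YYYY[Y]XY
The non-blank tape span at halt is YYYYYXY.

YYYYYXY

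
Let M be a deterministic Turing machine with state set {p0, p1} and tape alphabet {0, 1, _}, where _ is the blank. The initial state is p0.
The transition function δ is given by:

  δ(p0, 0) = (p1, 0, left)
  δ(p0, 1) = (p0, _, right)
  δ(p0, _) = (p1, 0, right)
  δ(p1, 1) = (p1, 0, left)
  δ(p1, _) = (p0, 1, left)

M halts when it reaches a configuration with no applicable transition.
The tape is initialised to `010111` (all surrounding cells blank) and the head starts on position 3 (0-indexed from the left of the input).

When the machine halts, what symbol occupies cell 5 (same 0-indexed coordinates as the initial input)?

0

p0 | 010[1]11__   read 1 → write _, move right, go to p0
p0 | 010_[1]1__   read 1 → write _, move right, go to p0
p0 | 010__[1]__   read 1 → write _, move right, go to p0
p0 | 010___[_]_   read _ → write 0, move right, go to p1
p1 | 010___0[_]   read _ → write 1, move left, go to p0
p0 | 010___[0]1   read 0 → write 0, move left, go to p1
p1 | 010__[_]01   read _ → write 1, move left, go to p0
p0 | 010_[_]101   read _ → write 0, move right, go to p1
p1 | 010_0[1]01   read 1 → write 0, move left, go to p1
p1 | 010_[0]001
Cell 5 holds 0 when M halts.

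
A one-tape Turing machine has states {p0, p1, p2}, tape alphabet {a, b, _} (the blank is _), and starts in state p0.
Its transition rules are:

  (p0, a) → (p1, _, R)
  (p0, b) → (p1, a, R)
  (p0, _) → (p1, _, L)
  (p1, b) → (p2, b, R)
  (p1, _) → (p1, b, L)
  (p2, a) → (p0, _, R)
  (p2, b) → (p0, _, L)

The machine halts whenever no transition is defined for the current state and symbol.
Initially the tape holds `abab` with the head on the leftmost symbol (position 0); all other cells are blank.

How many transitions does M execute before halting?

5

p0 | [a]bab_   read a → write _, move R, go to p1
p1 | _[b]ab_   read b → write b, move R, go to p2
p2 | _b[a]b_   read a → write _, move R, go to p0
p0 | _b_[b]_   read b → write a, move R, go to p1
p1 | _b_a[_]   read _ → write b, move L, go to p1
p1 | _b_[a]b
M halts after 5 transitions.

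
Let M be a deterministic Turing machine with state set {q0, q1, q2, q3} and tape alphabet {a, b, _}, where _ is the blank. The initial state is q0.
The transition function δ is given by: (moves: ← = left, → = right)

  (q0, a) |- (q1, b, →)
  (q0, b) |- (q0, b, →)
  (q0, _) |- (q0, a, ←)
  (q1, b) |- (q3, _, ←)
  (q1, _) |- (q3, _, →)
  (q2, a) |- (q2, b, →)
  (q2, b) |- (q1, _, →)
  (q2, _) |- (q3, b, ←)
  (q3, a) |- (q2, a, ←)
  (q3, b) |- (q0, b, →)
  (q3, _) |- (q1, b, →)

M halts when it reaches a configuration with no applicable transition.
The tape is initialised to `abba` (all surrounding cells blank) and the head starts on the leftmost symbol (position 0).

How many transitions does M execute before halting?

state=q0 head=0 tape=[a]bba   (q0,a)→(q1,b,→)
state=q1 head=1 tape=b[b]ba   (q1,b)→(q3,_,←)
state=q3 head=0 tape=[b]_ba   (q3,b)→(q0,b,→)
state=q0 head=1 tape=b[_]ba   (q0,_)→(q0,a,←)
state=q0 head=0 tape=[b]aba   (q0,b)→(q0,b,→)
state=q0 head=1 tape=b[a]ba   (q0,a)→(q1,b,→)
state=q1 head=2 tape=bb[b]a   (q1,b)→(q3,_,←)
state=q3 head=1 tape=b[b]_a   (q3,b)→(q0,b,→)
state=q0 head=2 tape=bb[_]a   (q0,_)→(q0,a,←)
state=q0 head=1 tape=b[b]aa   (q0,b)→(q0,b,→)
state=q0 head=2 tape=bb[a]a   (q0,a)→(q1,b,→)
state=q1 head=3 tape=bbb[a]
M halts after 11 transitions.

11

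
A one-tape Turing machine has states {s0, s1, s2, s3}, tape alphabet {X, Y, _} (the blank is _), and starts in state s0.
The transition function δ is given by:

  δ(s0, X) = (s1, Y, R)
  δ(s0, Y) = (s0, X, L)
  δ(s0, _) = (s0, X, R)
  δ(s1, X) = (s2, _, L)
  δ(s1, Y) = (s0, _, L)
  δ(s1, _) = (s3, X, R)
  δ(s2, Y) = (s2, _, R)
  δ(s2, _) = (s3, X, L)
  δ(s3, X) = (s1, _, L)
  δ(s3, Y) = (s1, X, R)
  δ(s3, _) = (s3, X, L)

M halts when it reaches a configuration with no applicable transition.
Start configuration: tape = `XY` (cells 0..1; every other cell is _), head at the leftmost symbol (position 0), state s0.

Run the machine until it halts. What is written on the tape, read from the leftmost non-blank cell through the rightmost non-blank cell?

X__XX

state=s0 head=0 tape=__[X]Y_   (s0,X)→(s1,Y,R)
state=s1 head=1 tape=__Y[Y]_   (s1,Y)→(s0,_,L)
state=s0 head=0 tape=__[Y]__   (s0,Y)→(s0,X,L)
state=s0 head=-1 tape=_[_]X__   (s0,_)→(s0,X,R)
state=s0 head=0 tape=_X[X]__   (s0,X)→(s1,Y,R)
state=s1 head=1 tape=_XY[_]_   (s1,_)→(s3,X,R)
state=s3 head=2 tape=_XYX[_]   (s3,_)→(s3,X,L)
state=s3 head=1 tape=_XY[X]X   (s3,X)→(s1,_,L)
state=s1 head=0 tape=_X[Y]_X   (s1,Y)→(s0,_,L)
state=s0 head=-1 tape=_[X]__X   (s0,X)→(s1,Y,R)
state=s1 head=0 tape=_Y[_]_X   (s1,_)→(s3,X,R)
state=s3 head=1 tape=_YX[_]X   (s3,_)→(s3,X,L)
state=s3 head=0 tape=_Y[X]XX   (s3,X)→(s1,_,L)
state=s1 head=-1 tape=_[Y]_XX   (s1,Y)→(s0,_,L)
state=s0 head=-2 tape=[_]__XX   (s0,_)→(s0,X,R)
state=s0 head=-1 tape=X[_]_XX   (s0,_)→(s0,X,R)
state=s0 head=0 tape=XX[_]XX   (s0,_)→(s0,X,R)
state=s0 head=1 tape=XXX[X]X   (s0,X)→(s1,Y,R)
state=s1 head=2 tape=XXXY[X]   (s1,X)→(s2,_,L)
state=s2 head=1 tape=XXX[Y]_   (s2,Y)→(s2,_,R)
state=s2 head=2 tape=XXX_[_]   (s2,_)→(s3,X,L)
state=s3 head=1 tape=XXX[_]X   (s3,_)→(s3,X,L)
state=s3 head=0 tape=XX[X]XX   (s3,X)→(s1,_,L)
state=s1 head=-1 tape=X[X]_XX   (s1,X)→(s2,_,L)
state=s2 head=-2 tape=[X]__XX
The non-blank tape span at halt is X__XX.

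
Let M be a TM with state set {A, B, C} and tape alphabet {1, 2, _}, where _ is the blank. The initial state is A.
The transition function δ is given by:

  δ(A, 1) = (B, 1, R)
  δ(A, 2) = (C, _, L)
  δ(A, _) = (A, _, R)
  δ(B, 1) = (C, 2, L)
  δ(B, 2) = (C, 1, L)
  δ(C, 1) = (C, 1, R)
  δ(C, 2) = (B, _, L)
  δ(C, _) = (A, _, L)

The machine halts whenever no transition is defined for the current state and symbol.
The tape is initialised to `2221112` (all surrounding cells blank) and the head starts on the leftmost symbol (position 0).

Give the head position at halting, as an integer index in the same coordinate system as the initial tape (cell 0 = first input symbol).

7

A | __[2]221112_   read 2 → write _, move L, go to C
C | _[_]_221112_   read _ → write _, move L, go to A
A | [_]__221112_   read _ → write _, move R, go to A
A | _[_]_221112_   read _ → write _, move R, go to A
A | __[_]221112_   read _ → write _, move R, go to A
A | ___[2]21112_   read 2 → write _, move L, go to C
C | __[_]_21112_   read _ → write _, move L, go to A
A | _[_]__21112_   read _ → write _, move R, go to A
A | __[_]_21112_   read _ → write _, move R, go to A
A | ___[_]21112_   read _ → write _, move R, go to A
A | ____[2]1112_   read 2 → write _, move L, go to C
C | ___[_]_1112_   read _ → write _, move L, go to A
A | __[_]__1112_   read _ → write _, move R, go to A
A | ___[_]_1112_   read _ → write _, move R, go to A
A | ____[_]1112_   read _ → write _, move R, go to A
A | _____[1]112_   read 1 → write 1, move R, go to B
B | _____1[1]12_   read 1 → write 2, move L, go to C
C | _____[1]212_   read 1 → write 1, move R, go to C
C | _____1[2]12_   read 2 → write _, move L, go to B
B | _____[1]_12_   read 1 → write 2, move L, go to C
C | ____[_]2_12_   read _ → write _, move L, go to A
A | ___[_]_2_12_   read _ → write _, move R, go to A
A | ____[_]2_12_   read _ → write _, move R, go to A
A | _____[2]_12_   read 2 → write _, move L, go to C
C | ____[_]__12_   read _ → write _, move L, go to A
A | ___[_]___12_   read _ → write _, move R, go to A
A | ____[_]__12_   read _ → write _, move R, go to A
A | _____[_]_12_   read _ → write _, move R, go to A
A | ______[_]12_   read _ → write _, move R, go to A
A | _______[1]2_   read 1 → write 1, move R, go to B
B | _______1[2]_   read 2 → write 1, move L, go to C
C | _______[1]1_   read 1 → write 1, move R, go to C
C | _______1[1]_   read 1 → write 1, move R, go to C
C | _______11[_]   read _ → write _, move L, go to A
A | _______1[1]_   read 1 → write 1, move R, go to B
B | _______11[_]
At halt the head is at cell 7.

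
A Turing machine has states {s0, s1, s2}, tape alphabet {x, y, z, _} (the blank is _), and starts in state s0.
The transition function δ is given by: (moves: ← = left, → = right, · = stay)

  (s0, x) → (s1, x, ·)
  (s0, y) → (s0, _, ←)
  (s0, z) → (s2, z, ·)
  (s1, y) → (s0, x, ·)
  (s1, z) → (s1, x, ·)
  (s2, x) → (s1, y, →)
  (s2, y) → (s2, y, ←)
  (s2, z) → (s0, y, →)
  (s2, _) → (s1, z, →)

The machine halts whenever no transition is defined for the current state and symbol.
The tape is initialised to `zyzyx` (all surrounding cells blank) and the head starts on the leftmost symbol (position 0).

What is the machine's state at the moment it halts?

s0 | _[z]yzyx   read z → write z, move ·, go to s2
s2 | _[z]yzyx   read z → write y, move →, go to s0
s0 | _y[y]zyx   read y → write _, move ←, go to s0
s0 | _[y]_zyx   read y → write _, move ←, go to s0
s0 | [_]__zyx
No transition is defined for (s0, _); M halts in state s0.

s0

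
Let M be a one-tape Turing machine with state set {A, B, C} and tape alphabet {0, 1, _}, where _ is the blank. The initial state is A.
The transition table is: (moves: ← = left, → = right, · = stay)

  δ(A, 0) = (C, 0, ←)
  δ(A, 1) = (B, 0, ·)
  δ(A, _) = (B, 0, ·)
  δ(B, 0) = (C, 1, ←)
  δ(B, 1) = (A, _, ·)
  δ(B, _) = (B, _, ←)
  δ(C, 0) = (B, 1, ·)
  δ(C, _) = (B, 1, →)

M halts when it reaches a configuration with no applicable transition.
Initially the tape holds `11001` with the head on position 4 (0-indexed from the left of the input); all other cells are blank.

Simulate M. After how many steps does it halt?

10

A | 1100[1]   read 1 → write 0, move ·, go to B
B | 1100[0]   read 0 → write 1, move ←, go to C
C | 110[0]1   read 0 → write 1, move ·, go to B
B | 110[1]1   read 1 → write _, move ·, go to A
A | 110[_]1   read _ → write 0, move ·, go to B
B | 110[0]1   read 0 → write 1, move ←, go to C
C | 11[0]11   read 0 → write 1, move ·, go to B
B | 11[1]11   read 1 → write _, move ·, go to A
A | 11[_]11   read _ → write 0, move ·, go to B
B | 11[0]11   read 0 → write 1, move ←, go to C
C | 1[1]111
M halts after 10 transitions.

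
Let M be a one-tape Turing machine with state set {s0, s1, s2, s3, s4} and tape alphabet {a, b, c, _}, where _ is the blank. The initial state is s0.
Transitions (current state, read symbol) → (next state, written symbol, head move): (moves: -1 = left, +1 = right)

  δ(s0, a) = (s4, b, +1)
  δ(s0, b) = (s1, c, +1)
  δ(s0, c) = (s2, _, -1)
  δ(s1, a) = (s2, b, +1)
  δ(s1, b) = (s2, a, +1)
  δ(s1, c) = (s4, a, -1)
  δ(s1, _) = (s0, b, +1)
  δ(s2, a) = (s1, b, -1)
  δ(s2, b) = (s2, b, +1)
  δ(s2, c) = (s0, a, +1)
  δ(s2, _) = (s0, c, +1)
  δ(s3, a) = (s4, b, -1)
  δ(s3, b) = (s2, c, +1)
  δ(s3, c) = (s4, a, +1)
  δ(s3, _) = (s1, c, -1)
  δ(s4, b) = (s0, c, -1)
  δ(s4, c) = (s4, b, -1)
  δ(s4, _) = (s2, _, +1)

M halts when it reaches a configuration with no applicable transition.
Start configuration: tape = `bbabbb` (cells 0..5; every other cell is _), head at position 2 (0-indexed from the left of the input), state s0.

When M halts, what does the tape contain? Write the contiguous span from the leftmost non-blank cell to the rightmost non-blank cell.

s0 | _bb[a]bbb__   read a → write b, move +1, go to s4
s4 | _bbb[b]bb__   read b → write c, move -1, go to s0
s0 | _bb[b]cbb__   read b → write c, move +1, go to s1
s1 | _bbc[c]bb__   read c → write a, move -1, go to s4
s4 | _bb[c]abb__   read c → write b, move -1, go to s4
s4 | _b[b]babb__   read b → write c, move -1, go to s0
s0 | _[b]cbabb__   read b → write c, move +1, go to s1
s1 | _c[c]babb__   read c → write a, move -1, go to s4
s4 | _[c]ababb__   read c → write b, move -1, go to s4
s4 | [_]bababb__   read _ → write _, move +1, go to s2
s2 | _[b]ababb__   read b → write b, move +1, go to s2
s2 | _b[a]babb__   read a → write b, move -1, go to s1
s1 | _[b]bbabb__   read b → write a, move +1, go to s2
s2 | _a[b]babb__   read b → write b, move +1, go to s2
s2 | _ab[b]abb__   read b → write b, move +1, go to s2
s2 | _abb[a]bb__   read a → write b, move -1, go to s1
s1 | _ab[b]bbb__   read b → write a, move +1, go to s2
s2 | _aba[b]bb__   read b → write b, move +1, go to s2
s2 | _abab[b]b__   read b → write b, move +1, go to s2
s2 | _ababb[b]__   read b → write b, move +1, go to s2
s2 | _ababbb[_]_   read _ → write c, move +1, go to s0
s0 | _ababbbc[_]
The non-blank tape span at halt is ababbbc.

ababbbc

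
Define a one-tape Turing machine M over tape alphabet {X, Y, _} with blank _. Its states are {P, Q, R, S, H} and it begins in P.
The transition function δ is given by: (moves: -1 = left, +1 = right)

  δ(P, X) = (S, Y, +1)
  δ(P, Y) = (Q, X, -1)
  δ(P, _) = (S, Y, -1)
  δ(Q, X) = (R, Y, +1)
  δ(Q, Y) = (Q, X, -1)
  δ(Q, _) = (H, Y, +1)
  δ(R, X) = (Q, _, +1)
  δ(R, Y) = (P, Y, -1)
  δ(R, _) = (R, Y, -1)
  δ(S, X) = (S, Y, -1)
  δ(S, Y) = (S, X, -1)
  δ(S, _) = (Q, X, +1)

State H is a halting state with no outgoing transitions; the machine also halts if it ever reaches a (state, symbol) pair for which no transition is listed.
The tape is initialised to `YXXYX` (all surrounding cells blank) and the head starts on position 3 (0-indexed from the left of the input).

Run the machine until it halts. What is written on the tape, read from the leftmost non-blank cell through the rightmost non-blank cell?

YYXXYYY

state=P head=3 tape=_YXX[Y]X_   (P,Y)→(Q,X,-1)
state=Q head=2 tape=_YX[X]XX_   (Q,X)→(R,Y,+1)
state=R head=3 tape=_YXY[X]X_   (R,X)→(Q,_,+1)
state=Q head=4 tape=_YXY_[X]_   (Q,X)→(R,Y,+1)
state=R head=5 tape=_YXY_Y[_]   (R,_)→(R,Y,-1)
state=R head=4 tape=_YXY_[Y]Y   (R,Y)→(P,Y,-1)
state=P head=3 tape=_YXY[_]YY   (P,_)→(S,Y,-1)
state=S head=2 tape=_YX[Y]YYY   (S,Y)→(S,X,-1)
state=S head=1 tape=_Y[X]XYYY   (S,X)→(S,Y,-1)
state=S head=0 tape=_[Y]YXYYY   (S,Y)→(S,X,-1)
state=S head=-1 tape=[_]XYXYYY   (S,_)→(Q,X,+1)
state=Q head=0 tape=X[X]YXYYY   (Q,X)→(R,Y,+1)
state=R head=1 tape=XY[Y]XYYY   (R,Y)→(P,Y,-1)
state=P head=0 tape=X[Y]YXYYY   (P,Y)→(Q,X,-1)
state=Q head=-1 tape=[X]XYXYYY   (Q,X)→(R,Y,+1)
state=R head=0 tape=Y[X]YXYYY   (R,X)→(Q,_,+1)
state=Q head=1 tape=Y_[Y]XYYY   (Q,Y)→(Q,X,-1)
state=Q head=0 tape=Y[_]XXYYY   (Q,_)→(H,Y,+1)
state=H head=1 tape=YY[X]XYYY
The non-blank tape span at halt is YYXXYYY.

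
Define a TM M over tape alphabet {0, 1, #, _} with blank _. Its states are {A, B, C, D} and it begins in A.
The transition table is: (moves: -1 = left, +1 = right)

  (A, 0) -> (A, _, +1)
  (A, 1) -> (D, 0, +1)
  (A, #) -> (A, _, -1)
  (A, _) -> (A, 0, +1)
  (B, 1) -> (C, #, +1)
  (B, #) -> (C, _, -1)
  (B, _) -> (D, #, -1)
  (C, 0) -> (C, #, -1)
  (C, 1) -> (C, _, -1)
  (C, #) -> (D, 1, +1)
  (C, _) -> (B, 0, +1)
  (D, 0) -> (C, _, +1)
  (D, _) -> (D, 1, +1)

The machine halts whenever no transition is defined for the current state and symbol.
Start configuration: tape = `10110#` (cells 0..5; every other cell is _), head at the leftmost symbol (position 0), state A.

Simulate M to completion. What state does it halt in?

state=A head=0 tape=[1]0110#   (A,1)→(D,0,+1)
state=D head=1 tape=0[0]110#   (D,0)→(C,_,+1)
state=C head=2 tape=0_[1]10#   (C,1)→(C,_,-1)
state=C head=1 tape=0[_]_10#   (C,_)→(B,0,+1)
state=B head=2 tape=00[_]10#   (B,_)→(D,#,-1)
state=D head=1 tape=0[0]#10#   (D,0)→(C,_,+1)
state=C head=2 tape=0_[#]10#   (C,#)→(D,1,+1)
state=D head=3 tape=0_1[1]0#
No transition is defined for (D, 1); M halts in state D.

D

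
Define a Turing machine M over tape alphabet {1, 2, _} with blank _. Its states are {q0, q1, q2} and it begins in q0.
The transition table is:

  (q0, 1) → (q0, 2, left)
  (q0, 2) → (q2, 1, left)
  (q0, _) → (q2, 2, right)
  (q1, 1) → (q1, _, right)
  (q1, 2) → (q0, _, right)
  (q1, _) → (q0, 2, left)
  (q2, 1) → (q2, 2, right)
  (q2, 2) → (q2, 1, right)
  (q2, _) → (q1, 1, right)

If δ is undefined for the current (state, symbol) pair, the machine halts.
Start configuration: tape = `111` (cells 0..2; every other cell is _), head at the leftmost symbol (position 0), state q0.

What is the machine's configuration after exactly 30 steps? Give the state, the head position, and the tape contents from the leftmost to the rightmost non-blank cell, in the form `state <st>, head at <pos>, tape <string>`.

state q0, head at 4, tape 2122112222

q0 | _[1]11______   read 1 → write 2, move left, go to q0
q0 | [_]211______   read _ → write 2, move right, go to q2
q2 | 2[2]11______   read 2 → write 1, move right, go to q2
q2 | 21[1]1______   read 1 → write 2, move right, go to q2
q2 | 212[1]______   read 1 → write 2, move right, go to q2
q2 | 2122[_]_____   read _ → write 1, move right, go to q1
q1 | 21221[_]____   read _ → write 2, move left, go to q0
q0 | 2122[1]2____   read 1 → write 2, move left, go to q0
q0 | 212[2]22____   read 2 → write 1, move left, go to q2
q2 | 21[2]122____   read 2 → write 1, move right, go to q2
q2 | 211[1]22____   read 1 → write 2, move right, go to q2
q2 | 2112[2]2____   read 2 → write 1, move right, go to q2
q2 | 21121[2]____   read 2 → write 1, move right, go to q2
q2 | 211211[_]___   read _ → write 1, move right, go to q1
q1 | 2112111[_]__   read _ → write 2, move left, go to q0
q0 | 211211[1]2__   read 1 → write 2, move left, go to q0
q0 | 21121[1]22__   read 1 → write 2, move left, go to q0
q0 | 2112[1]222__   read 1 → write 2, move left, go to q0
q0 | 211[2]2222__   read 2 → write 1, move left, go to q2
q2 | 21[1]12222__   read 1 → write 2, move right, go to q2
q2 | 212[1]2222__   read 1 → write 2, move right, go to q2
q2 | 2122[2]222__   read 2 → write 1, move right, go to q2
q2 | 21221[2]22__   read 2 → write 1, move right, go to q2
q2 | 212211[2]2__   read 2 → write 1, move right, go to q2
q2 | 2122111[2]__   read 2 → write 1, move right, go to q2
q2 | 21221111[_]_   read _ → write 1, move right, go to q1
q1 | 212211111[_]   read _ → write 2, move left, go to q0
q0 | 21221111[1]2   read 1 → write 2, move left, go to q0
q0 | 2122111[1]22   read 1 → write 2, move left, go to q0
q0 | 212211[1]222   read 1 → write 2, move left, go to q0
q0 | 21221[1]2222
After 30 steps: state q0, head at 4, tape 2122112222.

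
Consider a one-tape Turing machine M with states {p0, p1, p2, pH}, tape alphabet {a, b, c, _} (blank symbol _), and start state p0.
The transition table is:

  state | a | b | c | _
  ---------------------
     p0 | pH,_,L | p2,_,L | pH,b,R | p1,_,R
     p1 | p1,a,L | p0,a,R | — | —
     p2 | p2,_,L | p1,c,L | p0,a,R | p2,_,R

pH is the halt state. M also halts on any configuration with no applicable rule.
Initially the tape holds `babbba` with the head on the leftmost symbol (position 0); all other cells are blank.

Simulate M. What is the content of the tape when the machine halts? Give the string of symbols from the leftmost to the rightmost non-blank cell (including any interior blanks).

cbba

state=p0 head=0 tape=_[b]abbba   (p0,b)→(p2,_,L)
state=p2 head=-1 tape=[_]_abbba   (p2,_)→(p2,_,R)
state=p2 head=0 tape=_[_]abbba   (p2,_)→(p2,_,R)
state=p2 head=1 tape=__[a]bbba   (p2,a)→(p2,_,L)
state=p2 head=0 tape=_[_]_bbba   (p2,_)→(p2,_,R)
state=p2 head=1 tape=__[_]bbba   (p2,_)→(p2,_,R)
state=p2 head=2 tape=___[b]bba   (p2,b)→(p1,c,L)
state=p1 head=1 tape=__[_]cbba
The non-blank tape span at halt is cbba.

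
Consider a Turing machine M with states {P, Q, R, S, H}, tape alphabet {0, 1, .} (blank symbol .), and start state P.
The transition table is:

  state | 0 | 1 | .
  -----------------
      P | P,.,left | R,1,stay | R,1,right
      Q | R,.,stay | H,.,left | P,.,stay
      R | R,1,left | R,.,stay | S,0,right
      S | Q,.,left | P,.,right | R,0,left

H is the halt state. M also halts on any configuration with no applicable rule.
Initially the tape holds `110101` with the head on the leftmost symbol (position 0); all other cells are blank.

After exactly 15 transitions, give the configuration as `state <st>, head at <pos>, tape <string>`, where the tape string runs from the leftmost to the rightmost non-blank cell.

state R, head at 7, tape 01010.100

state=P head=0 tape=[1]10101...   (P,1)→(R,1,stay)
state=R head=0 tape=[1]10101...   (R,1)→(R,.,stay)
state=R head=0 tape=[.]10101...   (R,.)→(S,0,right)
state=S head=1 tape=0[1]0101...   (S,1)→(P,.,right)
state=P head=2 tape=0.[0]101...   (P,0)→(P,.,left)
state=P head=1 tape=0[.].101...   (P,.)→(R,1,right)
state=R head=2 tape=01[.]101...   (R,.)→(S,0,right)
state=S head=3 tape=010[1]01...   (S,1)→(P,.,right)
state=P head=4 tape=010.[0]1...   (P,0)→(P,.,left)
state=P head=3 tape=010[.].1...   (P,.)→(R,1,right)
state=R head=4 tape=0101[.]1...   (R,.)→(S,0,right)
state=S head=5 tape=01010[1]...   (S,1)→(P,.,right)
state=P head=6 tape=01010.[.]..   (P,.)→(R,1,right)
state=R head=7 tape=01010.1[.].   (R,.)→(S,0,right)
state=S head=8 tape=01010.10[.]   (S,.)→(R,0,left)
state=R head=7 tape=01010.1[0]0
After 15 steps: state R, head at 7, tape 01010.100.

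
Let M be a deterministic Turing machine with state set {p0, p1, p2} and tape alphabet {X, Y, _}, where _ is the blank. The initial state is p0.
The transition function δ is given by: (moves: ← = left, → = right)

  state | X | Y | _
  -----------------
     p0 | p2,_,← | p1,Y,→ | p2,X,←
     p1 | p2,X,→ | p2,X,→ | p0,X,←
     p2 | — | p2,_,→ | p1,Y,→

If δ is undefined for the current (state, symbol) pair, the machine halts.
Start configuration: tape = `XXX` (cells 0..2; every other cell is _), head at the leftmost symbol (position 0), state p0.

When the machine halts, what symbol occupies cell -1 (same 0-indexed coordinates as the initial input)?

p0 | _[X]XX   read X → write _, move ←, go to p2
p2 | [_]_XX   read _ → write Y, move →, go to p1
p1 | Y[_]XX   read _ → write X, move ←, go to p0
p0 | [Y]XXX   read Y → write Y, move →, go to p1
p1 | Y[X]XX   read X → write X, move →, go to p2
p2 | YX[X]X
Cell -1 holds Y when M halts.

Y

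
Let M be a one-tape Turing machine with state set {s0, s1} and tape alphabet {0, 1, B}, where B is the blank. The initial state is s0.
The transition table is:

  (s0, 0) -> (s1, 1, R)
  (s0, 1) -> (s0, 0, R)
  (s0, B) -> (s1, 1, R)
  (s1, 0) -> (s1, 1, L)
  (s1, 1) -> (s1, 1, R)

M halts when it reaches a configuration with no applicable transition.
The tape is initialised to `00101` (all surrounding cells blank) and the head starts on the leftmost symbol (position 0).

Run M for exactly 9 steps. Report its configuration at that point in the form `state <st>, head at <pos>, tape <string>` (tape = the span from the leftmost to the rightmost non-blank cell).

state=s0 head=0 tape=[0]0101B   (s0,0)→(s1,1,R)
state=s1 head=1 tape=1[0]101B   (s1,0)→(s1,1,L)
state=s1 head=0 tape=[1]1101B   (s1,1)→(s1,1,R)
state=s1 head=1 tape=1[1]101B   (s1,1)→(s1,1,R)
state=s1 head=2 tape=11[1]01B   (s1,1)→(s1,1,R)
state=s1 head=3 tape=111[0]1B   (s1,0)→(s1,1,L)
state=s1 head=2 tape=11[1]11B   (s1,1)→(s1,1,R)
state=s1 head=3 tape=111[1]1B   (s1,1)→(s1,1,R)
state=s1 head=4 tape=1111[1]B   (s1,1)→(s1,1,R)
state=s1 head=5 tape=11111[B]
After 9 steps: state s1, head at 5, tape 11111.

state s1, head at 5, tape 11111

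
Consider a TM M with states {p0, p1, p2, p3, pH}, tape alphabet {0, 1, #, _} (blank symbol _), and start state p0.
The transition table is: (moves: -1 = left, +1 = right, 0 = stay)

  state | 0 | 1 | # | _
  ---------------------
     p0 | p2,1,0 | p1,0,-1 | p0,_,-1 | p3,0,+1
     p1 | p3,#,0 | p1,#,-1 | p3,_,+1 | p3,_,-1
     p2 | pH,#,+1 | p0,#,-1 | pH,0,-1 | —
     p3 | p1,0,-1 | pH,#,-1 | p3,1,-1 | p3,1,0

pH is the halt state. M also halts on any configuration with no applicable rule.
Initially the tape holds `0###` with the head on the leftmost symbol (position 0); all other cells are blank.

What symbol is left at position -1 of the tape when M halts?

state=p0 head=0 tape=____[0]###   (p0,0)→(p2,1,0)
state=p2 head=0 tape=____[1]###   (p2,1)→(p0,#,-1)
state=p0 head=-1 tape=___[_]####   (p0,_)→(p3,0,+1)
state=p3 head=0 tape=___0[#]###   (p3,#)→(p3,1,-1)
state=p3 head=-1 tape=___[0]1###   (p3,0)→(p1,0,-1)
state=p1 head=-2 tape=__[_]01###   (p1,_)→(p3,_,-1)
state=p3 head=-3 tape=_[_]_01###   (p3,_)→(p3,1,0)
state=p3 head=-3 tape=_[1]_01###   (p3,1)→(pH,#,-1)
state=pH head=-4 tape=[_]#_01###
Cell -1 holds 0 when M halts.

0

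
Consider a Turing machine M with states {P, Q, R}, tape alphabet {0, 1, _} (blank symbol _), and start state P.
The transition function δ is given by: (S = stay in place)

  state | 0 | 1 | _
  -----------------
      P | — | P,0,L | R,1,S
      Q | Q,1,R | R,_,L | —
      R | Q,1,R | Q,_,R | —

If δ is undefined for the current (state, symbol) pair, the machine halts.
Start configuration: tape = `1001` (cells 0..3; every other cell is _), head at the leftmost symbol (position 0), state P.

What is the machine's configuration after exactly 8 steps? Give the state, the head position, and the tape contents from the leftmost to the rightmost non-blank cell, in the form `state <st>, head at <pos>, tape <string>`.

state Q, head at 3, tape 11

state=P head=0 tape=_[1]001   (P,1)→(P,0,L)
state=P head=-1 tape=[_]0001   (P,_)→(R,1,S)
state=R head=-1 tape=[1]0001   (R,1)→(Q,_,R)
state=Q head=0 tape=_[0]001   (Q,0)→(Q,1,R)
state=Q head=1 tape=_1[0]01   (Q,0)→(Q,1,R)
state=Q head=2 tape=_11[0]1   (Q,0)→(Q,1,R)
state=Q head=3 tape=_111[1]   (Q,1)→(R,_,L)
state=R head=2 tape=_11[1]_   (R,1)→(Q,_,R)
state=Q head=3 tape=_11_[_]
After 8 steps: state Q, head at 3, tape 11.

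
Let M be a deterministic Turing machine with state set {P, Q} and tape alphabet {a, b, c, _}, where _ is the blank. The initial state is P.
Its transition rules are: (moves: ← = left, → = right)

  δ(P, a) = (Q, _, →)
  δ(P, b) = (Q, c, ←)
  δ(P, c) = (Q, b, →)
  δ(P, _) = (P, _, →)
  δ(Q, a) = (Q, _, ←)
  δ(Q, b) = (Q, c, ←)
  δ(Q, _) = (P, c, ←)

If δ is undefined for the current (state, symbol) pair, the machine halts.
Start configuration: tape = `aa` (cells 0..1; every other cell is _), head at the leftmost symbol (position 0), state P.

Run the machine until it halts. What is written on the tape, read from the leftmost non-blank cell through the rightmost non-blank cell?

bcc

P | __[a]a   read a → write _, move →, go to Q
Q | ___[a]   read a → write _, move ←, go to Q
Q | __[_]_   read _ → write c, move ←, go to P
P | _[_]c_   read _ → write _, move →, go to P
P | __[c]_   read c → write b, move →, go to Q
Q | __b[_]   read _ → write c, move ←, go to P
P | __[b]c   read b → write c, move ←, go to Q
Q | _[_]cc   read _ → write c, move ←, go to P
P | [_]ccc   read _ → write _, move →, go to P
P | _[c]cc   read c → write b, move →, go to Q
Q | _b[c]c
The non-blank tape span at halt is bcc.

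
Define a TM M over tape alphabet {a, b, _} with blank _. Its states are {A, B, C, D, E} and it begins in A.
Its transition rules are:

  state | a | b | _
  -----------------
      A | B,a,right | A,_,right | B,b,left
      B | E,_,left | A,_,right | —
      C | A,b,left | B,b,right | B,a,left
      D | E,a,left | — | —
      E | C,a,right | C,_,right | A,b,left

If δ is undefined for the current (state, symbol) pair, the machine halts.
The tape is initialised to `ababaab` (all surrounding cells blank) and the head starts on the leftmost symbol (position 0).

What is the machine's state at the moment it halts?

B

A | [a]babaab   read a → write a, move right, go to B
B | a[b]abaab   read b → write _, move right, go to A
A | a_[a]baab   read a → write a, move right, go to B
B | a_a[b]aab   read b → write _, move right, go to A
A | a_a_[a]ab   read a → write a, move right, go to B
B | a_a_a[a]b   read a → write _, move left, go to E
E | a_a_[a]_b   read a → write a, move right, go to C
C | a_a_a[_]b   read _ → write a, move left, go to B
B | a_a_[a]ab   read a → write _, move left, go to E
E | a_a[_]_ab   read _ → write b, move left, go to A
A | a_[a]b_ab   read a → write a, move right, go to B
B | a_a[b]_ab   read b → write _, move right, go to A
A | a_a_[_]ab   read _ → write b, move left, go to B
B | a_a[_]bab
No transition is defined for (B, _); M halts in state B.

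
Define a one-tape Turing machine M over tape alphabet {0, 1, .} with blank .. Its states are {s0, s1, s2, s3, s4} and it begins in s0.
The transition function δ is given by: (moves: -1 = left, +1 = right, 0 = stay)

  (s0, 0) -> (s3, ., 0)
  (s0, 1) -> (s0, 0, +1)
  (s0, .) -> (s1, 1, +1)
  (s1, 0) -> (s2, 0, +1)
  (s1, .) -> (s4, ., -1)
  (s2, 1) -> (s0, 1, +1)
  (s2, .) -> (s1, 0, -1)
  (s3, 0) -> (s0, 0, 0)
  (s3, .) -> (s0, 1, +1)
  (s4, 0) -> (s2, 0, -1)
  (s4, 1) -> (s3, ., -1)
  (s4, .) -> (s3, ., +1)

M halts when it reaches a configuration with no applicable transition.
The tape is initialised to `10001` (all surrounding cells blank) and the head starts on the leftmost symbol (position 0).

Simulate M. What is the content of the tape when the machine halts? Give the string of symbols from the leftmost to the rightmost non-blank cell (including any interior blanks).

01111

state=s0 head=0 tape=[1]0001..   (s0,1)→(s0,0,+1)
state=s0 head=1 tape=0[0]001..   (s0,0)→(s3,.,0)
state=s3 head=1 tape=0[.]001..   (s3,.)→(s0,1,+1)
state=s0 head=2 tape=01[0]01..   (s0,0)→(s3,.,0)
state=s3 head=2 tape=01[.]01..   (s3,.)→(s0,1,+1)
state=s0 head=3 tape=011[0]1..   (s0,0)→(s3,.,0)
state=s3 head=3 tape=011[.]1..   (s3,.)→(s0,1,+1)
state=s0 head=4 tape=0111[1]..   (s0,1)→(s0,0,+1)
state=s0 head=5 tape=01110[.].   (s0,.)→(s1,1,+1)
state=s1 head=6 tape=011101[.]   (s1,.)→(s4,.,-1)
state=s4 head=5 tape=01110[1].   (s4,1)→(s3,.,-1)
state=s3 head=4 tape=0111[0]..   (s3,0)→(s0,0,0)
state=s0 head=4 tape=0111[0]..   (s0,0)→(s3,.,0)
state=s3 head=4 tape=0111[.]..   (s3,.)→(s0,1,+1)
state=s0 head=5 tape=01111[.].   (s0,.)→(s1,1,+1)
state=s1 head=6 tape=011111[.]   (s1,.)→(s4,.,-1)
state=s4 head=5 tape=01111[1].   (s4,1)→(s3,.,-1)
state=s3 head=4 tape=0111[1]..
The non-blank tape span at halt is 01111.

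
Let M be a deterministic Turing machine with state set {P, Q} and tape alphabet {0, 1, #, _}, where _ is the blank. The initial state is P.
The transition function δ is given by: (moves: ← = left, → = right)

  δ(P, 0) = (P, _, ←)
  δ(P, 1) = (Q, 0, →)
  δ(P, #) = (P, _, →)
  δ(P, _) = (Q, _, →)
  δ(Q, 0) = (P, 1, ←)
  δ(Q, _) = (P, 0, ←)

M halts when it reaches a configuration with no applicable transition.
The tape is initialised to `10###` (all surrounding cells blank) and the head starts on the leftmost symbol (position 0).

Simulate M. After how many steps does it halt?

P | _[1]0###   read 1 → write 0, move →, go to Q
Q | _0[0]###   read 0 → write 1, move ←, go to P
P | _[0]1###   read 0 → write _, move ←, go to P
P | [_]_1###   read _ → write _, move →, go to Q
Q | _[_]1###   read _ → write 0, move ←, go to P
P | [_]01###   read _ → write _, move →, go to Q
Q | _[0]1###   read 0 → write 1, move ←, go to P
P | [_]11###   read _ → write _, move →, go to Q
Q | _[1]1###
M halts after 8 transitions.

8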